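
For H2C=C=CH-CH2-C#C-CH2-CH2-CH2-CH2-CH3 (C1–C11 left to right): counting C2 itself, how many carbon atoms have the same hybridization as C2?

3

C2 is sp (two π bonds).
C1: sp2
C2: sp ✓
C3: sp2
C4: sp3
C5: sp ✓
C6: sp ✓
C7: sp3
C8: sp3
C9: sp3
C10: sp3
C11: sp3
3 carbons are sp.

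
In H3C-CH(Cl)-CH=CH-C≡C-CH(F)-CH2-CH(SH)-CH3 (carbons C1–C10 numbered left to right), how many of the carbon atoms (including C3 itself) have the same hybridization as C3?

2

C3 is sp2 (one π bond).
C1: sp3
C2: sp3
C3: sp2 ✓
C4: sp2 ✓
C5: sp
C6: sp
C7: sp3
C8: sp3
C9: sp3
C10: sp3
2 carbons are sp2.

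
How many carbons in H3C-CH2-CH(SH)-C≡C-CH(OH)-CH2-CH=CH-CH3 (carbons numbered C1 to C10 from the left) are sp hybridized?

2

C1: sp3
C2: sp3
C3: sp3
C4: sp ✓
C5: sp ✓
C6: sp3
C7: sp3
C8: sp2
C9: sp2
C10: sp3
C4, C5 → 2 sp carbons.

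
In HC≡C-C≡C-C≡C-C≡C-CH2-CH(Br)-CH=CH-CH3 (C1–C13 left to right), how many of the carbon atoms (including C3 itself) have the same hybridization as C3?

C3 is sp (two π bonds).
C1: sp ✓
C2: sp ✓
C3: sp ✓
C4: sp ✓
C5: sp ✓
C6: sp ✓
C7: sp ✓
C8: sp ✓
C9: sp3
C10: sp3
C11: sp2
C12: sp2
C13: sp3
8 carbons are sp.

8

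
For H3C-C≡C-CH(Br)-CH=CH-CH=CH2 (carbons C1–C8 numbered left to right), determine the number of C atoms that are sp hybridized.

2

C1: sp3
C2: sp ✓
C3: sp ✓
C4: sp3
C5: sp2
C6: sp2
C7: sp2
C8: sp2
C2, C3 → 2 sp carbons.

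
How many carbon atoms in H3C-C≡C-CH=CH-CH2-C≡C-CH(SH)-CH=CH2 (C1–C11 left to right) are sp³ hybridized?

3

C1: sp3 ✓
C2: sp
C3: sp
C4: sp2
C5: sp2
C6: sp3 ✓
C7: sp
C8: sp
C9: sp3 ✓
C10: sp2
C11: sp2
C1, C6, C9 → 3 sp3 carbons.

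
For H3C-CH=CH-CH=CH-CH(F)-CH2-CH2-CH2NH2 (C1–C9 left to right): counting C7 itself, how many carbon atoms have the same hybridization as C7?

C7 is sp3 (only σ bonds).
C1: sp3 ✓
C2: sp2
C3: sp2
C4: sp2
C5: sp2
C6: sp3 ✓
C7: sp3 ✓
C8: sp3 ✓
C9: sp3 ✓
5 carbons are sp3.

5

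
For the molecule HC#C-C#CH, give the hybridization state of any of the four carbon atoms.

sp

Every carbon is part of a C≡C triple bond: two σ regions → sp.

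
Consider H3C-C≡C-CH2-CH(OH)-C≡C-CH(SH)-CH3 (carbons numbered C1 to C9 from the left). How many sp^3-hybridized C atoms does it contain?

C1: sp3 ✓
C2: sp
C3: sp
C4: sp3 ✓
C5: sp3 ✓
C6: sp
C7: sp
C8: sp3 ✓
C9: sp3 ✓
C1, C4, C5, C8, C9 → 5 sp3 carbons.

5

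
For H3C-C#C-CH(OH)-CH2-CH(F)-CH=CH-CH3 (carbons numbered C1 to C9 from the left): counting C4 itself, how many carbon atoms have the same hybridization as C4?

C4 is sp3 (only σ bonds).
C1: sp3 ✓
C2: sp
C3: sp
C4: sp3 ✓
C5: sp3 ✓
C6: sp3 ✓
C7: sp2
C8: sp2
C9: sp3 ✓
5 carbons are sp3.

5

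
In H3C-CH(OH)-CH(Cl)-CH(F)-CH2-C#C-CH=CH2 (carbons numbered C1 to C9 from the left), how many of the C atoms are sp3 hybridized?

C1: sp3 ✓
C2: sp3 ✓
C3: sp3 ✓
C4: sp3 ✓
C5: sp3 ✓
C6: sp
C7: sp
C8: sp2
C9: sp2
C1, C2, C3, C4, C5 → 5 sp3 carbons.

5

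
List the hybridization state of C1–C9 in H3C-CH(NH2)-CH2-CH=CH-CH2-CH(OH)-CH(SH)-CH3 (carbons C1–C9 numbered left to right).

C1 sp3, C2 sp3, C3 sp3, C4 sp2, C5 sp2, C6 sp3, C7 sp3, C8 sp3, C9 sp3

C1 — 4 σ bonds. Steric number 4, so sp3.
C2 carries 4 σ bonds, giving a steric number of 4, so it is sp3.
C3: 4 σ bonds; 4 regions of electron density → sp3.
C4 is sp2: 3 σ bonds, plus one π bond, 3 electron-density regions.
C5 is sp2: 3 σ bonds, plus one π bond, 3 electron-density regions.
C6 is sp3: 4 σ bonds, 4 electron-density regions.
C7: 4 σ bonds — 4 electron domains, sp3.
C8 has 4 σ bonds: steric number 4 → sp3.
C9 carries 4 σ bonds, giving a steric number of 4, so it is sp3.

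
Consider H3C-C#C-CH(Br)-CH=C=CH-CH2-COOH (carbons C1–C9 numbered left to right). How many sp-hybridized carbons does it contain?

C1: sp3
C2: sp ✓
C3: sp ✓
C4: sp3
C5: sp2
C6: sp ✓
C7: sp2
C8: sp3
C9: sp2
C2, C3, C6 → 3 sp carbons.

3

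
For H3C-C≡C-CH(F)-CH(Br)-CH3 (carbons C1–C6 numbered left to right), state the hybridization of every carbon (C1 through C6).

C1 (4 σ bonds) has steric number 4: sp3.
C2: 2 σ bonds, plus two π bonds — 2 electron domains, sp.
C3 carries 2 σ bonds, plus two π bonds, giving a steric number of 2, so it is sp.
C4 (4 σ bonds) has steric number 4: sp3.
C5 (4 σ bonds) has steric number 4: sp3.
C6 (4 σ bonds) has steric number 4: sp3.

C1 sp3, C2 sp, C3 sp, C4 sp3, C5 sp3, C6 sp3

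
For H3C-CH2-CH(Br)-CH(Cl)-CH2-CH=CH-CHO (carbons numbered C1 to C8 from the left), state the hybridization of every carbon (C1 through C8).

C1 sp3, C2 sp3, C3 sp3, C4 sp3, C5 sp3, C6 sp2, C7 sp2, C8 sp2

C1 carries 4 σ bonds, giving a steric number of 4, so it is sp3.
C2 is sp3: 4 σ bonds, 4 electron-density regions.
C3: 4 σ bonds; 4 regions of electron density → sp3.
C4 — 4 σ bonds. Steric number 4, so sp3.
C5 (4 σ bonds) has steric number 4: sp3.
C6 carries 3 σ bonds, plus one π bond, giving a steric number of 3, so it is sp2.
C7: 3 σ bonds, plus one π bond; 3 regions of electron density → sp2.
C8 carries 3 σ bonds, plus one π bond, giving a steric number of 3, so it is sp2.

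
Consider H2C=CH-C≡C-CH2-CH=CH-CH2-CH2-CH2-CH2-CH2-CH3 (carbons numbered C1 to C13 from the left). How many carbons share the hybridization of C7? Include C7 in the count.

C7 is sp2 (one π bond).
C1: sp2 ✓
C2: sp2 ✓
C3: sp
C4: sp
C5: sp3
C6: sp2 ✓
C7: sp2 ✓
C8: sp3
C9: sp3
C10: sp3
C11: sp3
C12: sp3
C13: sp3
4 carbons are sp2.

4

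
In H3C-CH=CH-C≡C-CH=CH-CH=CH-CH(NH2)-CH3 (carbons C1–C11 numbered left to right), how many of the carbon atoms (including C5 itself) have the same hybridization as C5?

2

C5 is sp (two π bonds).
C1: sp3
C2: sp2
C3: sp2
C4: sp ✓
C5: sp ✓
C6: sp2
C7: sp2
C8: sp2
C9: sp2
C10: sp3
C11: sp3
2 carbons are sp.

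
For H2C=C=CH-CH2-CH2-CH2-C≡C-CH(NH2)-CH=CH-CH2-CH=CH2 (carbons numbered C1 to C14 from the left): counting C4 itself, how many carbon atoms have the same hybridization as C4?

5

C4 is sp3 (only σ bonds).
C1: sp2
C2: sp
C3: sp2
C4: sp3 ✓
C5: sp3 ✓
C6: sp3 ✓
C7: sp
C8: sp
C9: sp3 ✓
C10: sp2
C11: sp2
C12: sp3 ✓
C13: sp2
C14: sp2
5 carbons are sp3.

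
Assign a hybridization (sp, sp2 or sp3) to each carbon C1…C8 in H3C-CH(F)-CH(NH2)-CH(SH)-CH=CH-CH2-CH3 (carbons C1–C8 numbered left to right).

C1 sp3, C2 sp3, C3 sp3, C4 sp3, C5 sp2, C6 sp2, C7 sp3, C8 sp3

C1 is sp3: 4 σ bonds, 4 electron-density regions.
C2 carries 4 σ bonds, giving a steric number of 4, so it is sp3.
C3 carries 4 σ bonds, giving a steric number of 4, so it is sp3.
C4 — 4 σ bonds. Steric number 4, so sp3.
C5: 3 σ bonds, plus one π bond — 3 electron domains, sp2.
C6 (3 σ bonds, plus one π bond) has steric number 3: sp2.
C7: 4 σ bonds — 4 electron domains, sp3.
C8 is sp3: 4 σ bonds, 4 electron-density regions.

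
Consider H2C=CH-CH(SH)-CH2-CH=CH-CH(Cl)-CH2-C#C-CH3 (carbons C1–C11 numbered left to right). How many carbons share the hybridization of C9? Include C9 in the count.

C9 is sp (two π bonds).
C1: sp2
C2: sp2
C3: sp3
C4: sp3
C5: sp2
C6: sp2
C7: sp3
C8: sp3
C9: sp ✓
C10: sp ✓
C11: sp3
2 carbons are sp.

2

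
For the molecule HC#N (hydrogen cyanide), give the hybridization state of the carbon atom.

sp

The carbon atom is sp: 2 σ bonds, plus two π bonds, 2 electron-density regions.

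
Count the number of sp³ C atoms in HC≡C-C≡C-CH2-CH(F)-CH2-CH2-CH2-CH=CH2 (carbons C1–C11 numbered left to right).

C1: sp
C2: sp
C3: sp
C4: sp
C5: sp3 ✓
C6: sp3 ✓
C7: sp3 ✓
C8: sp3 ✓
C9: sp3 ✓
C10: sp2
C11: sp2
C5, C6, C7, C8, C9 → 5 sp3 carbons.

5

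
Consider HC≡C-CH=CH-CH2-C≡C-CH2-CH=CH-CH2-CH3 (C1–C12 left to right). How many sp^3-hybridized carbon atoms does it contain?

4

C1: sp
C2: sp
C3: sp2
C4: sp2
C5: sp3 ✓
C6: sp
C7: sp
C8: sp3 ✓
C9: sp2
C10: sp2
C11: sp3 ✓
C12: sp3 ✓
C5, C8, C11, C12 → 4 sp3 carbons.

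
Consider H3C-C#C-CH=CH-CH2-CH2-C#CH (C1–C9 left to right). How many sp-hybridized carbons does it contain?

4

C1: sp3
C2: sp ✓
C3: sp ✓
C4: sp2
C5: sp2
C6: sp3
C7: sp3
C8: sp ✓
C9: sp ✓
C2, C3, C8, C9 → 4 sp carbons.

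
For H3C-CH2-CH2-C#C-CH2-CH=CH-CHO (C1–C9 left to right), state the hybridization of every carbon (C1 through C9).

C1 has 4 σ bonds: steric number 4 → sp3.
C2: 4 σ bonds; 4 regions of electron density → sp3.
C3: 4 σ bonds — 4 electron domains, sp3.
C4 carries 2 σ bonds, plus two π bonds, giving a steric number of 2, so it is sp.
C5 has 2 σ bonds, plus two π bonds: steric number 2 → sp.
C6 carries 4 σ bonds, giving a steric number of 4, so it is sp3.
C7 is sp2: 3 σ bonds, plus one π bond, 3 electron-density regions.
C8 has 3 σ bonds, plus one π bond: steric number 3 → sp2.
C9 — 3 σ bonds, plus one π bond. Steric number 3, so sp2.

C1 sp3, C2 sp3, C3 sp3, C4 sp, C5 sp, C6 sp3, C7 sp2, C8 sp2, C9 sp2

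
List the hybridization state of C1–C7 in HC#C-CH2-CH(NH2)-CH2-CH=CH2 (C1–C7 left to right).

C1 is sp: 2 σ bonds, plus two π bonds, 2 electron-density regions.
C2 is sp: 2 σ bonds, plus two π bonds, 2 electron-density regions.
C3: 4 σ bonds; 4 regions of electron density → sp3.
C4: 4 σ bonds; 4 regions of electron density → sp3.
C5: 4 σ bonds; 4 regions of electron density → sp3.
C6 (3 σ bonds, plus one π bond) has steric number 3: sp2.
C7 — 3 σ bonds, plus one π bond. Steric number 3, so sp2.

C1 sp, C2 sp, C3 sp3, C4 sp3, C5 sp3, C6 sp2, C7 sp2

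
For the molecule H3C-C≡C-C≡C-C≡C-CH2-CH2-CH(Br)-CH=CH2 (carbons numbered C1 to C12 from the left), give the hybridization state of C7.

sp

C7: 2 σ bonds, plus two π bonds; 2 regions of electron density → sp.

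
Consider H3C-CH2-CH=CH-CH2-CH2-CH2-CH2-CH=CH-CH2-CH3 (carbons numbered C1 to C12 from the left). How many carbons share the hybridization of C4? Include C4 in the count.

4

C4 is sp2 (one π bond).
C1: sp3
C2: sp3
C3: sp2 ✓
C4: sp2 ✓
C5: sp3
C6: sp3
C7: sp3
C8: sp3
C9: sp2 ✓
C10: sp2 ✓
C11: sp3
C12: sp3
4 carbons are sp2.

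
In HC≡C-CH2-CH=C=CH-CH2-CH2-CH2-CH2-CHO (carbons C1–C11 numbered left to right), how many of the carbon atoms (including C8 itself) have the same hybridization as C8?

C8 is sp3 (only σ bonds).
C1: sp
C2: sp
C3: sp3 ✓
C4: sp2
C5: sp
C6: sp2
C7: sp3 ✓
C8: sp3 ✓
C9: sp3 ✓
C10: sp3 ✓
C11: sp2
5 carbons are sp3.

5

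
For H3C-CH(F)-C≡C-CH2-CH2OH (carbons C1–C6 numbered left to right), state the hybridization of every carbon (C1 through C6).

C1 (4 σ bonds) has steric number 4: sp3.
C2 has 4 σ bonds: steric number 4 → sp3.
C3 (2 σ bonds, plus two π bonds) has steric number 2: sp.
C4: 2 σ bonds, plus two π bonds; 2 regions of electron density → sp.
C5 carries 4 σ bonds, giving a steric number of 4, so it is sp3.
C6: 4 σ bonds — 4 electron domains, sp3.

C1 sp3, C2 sp3, C3 sp, C4 sp, C5 sp3, C6 sp3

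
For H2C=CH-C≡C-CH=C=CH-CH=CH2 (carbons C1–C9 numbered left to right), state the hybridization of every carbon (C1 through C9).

C1 has 3 σ bonds, plus one π bond: steric number 3 → sp2.
C2: 3 σ bonds, plus one π bond; 3 regions of electron density → sp2.
C3 carries 2 σ bonds, plus two π bonds, giving a steric number of 2, so it is sp.
C4: 2 σ bonds, plus two π bonds; 2 regions of electron density → sp.
C5 has 3 σ bonds, plus one π bond: steric number 3 → sp2.
C6 — 2 σ bonds, plus two π bonds. Steric number 2, so sp.
C7 has 3 σ bonds, plus one π bond: steric number 3 → sp2.
C8: 3 σ bonds, plus one π bond — 3 electron domains, sp2.
C9 — 3 σ bonds, plus one π bond. Steric number 3, so sp2.

C1 sp2, C2 sp2, C3 sp, C4 sp, C5 sp2, C6 sp, C7 sp2, C8 sp2, C9 sp2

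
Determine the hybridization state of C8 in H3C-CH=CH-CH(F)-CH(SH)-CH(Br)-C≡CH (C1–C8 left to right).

C8 has 2 σ bonds, plus two π bonds: steric number 2 → sp.

sp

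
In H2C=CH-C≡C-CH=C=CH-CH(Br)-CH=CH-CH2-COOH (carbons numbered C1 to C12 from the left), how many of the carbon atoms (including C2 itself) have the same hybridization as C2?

7

C2 is sp2 (one π bond).
C1: sp2 ✓
C2: sp2 ✓
C3: sp
C4: sp
C5: sp2 ✓
C6: sp
C7: sp2 ✓
C8: sp3
C9: sp2 ✓
C10: sp2 ✓
C11: sp3
C12: sp2 ✓
7 carbons are sp2.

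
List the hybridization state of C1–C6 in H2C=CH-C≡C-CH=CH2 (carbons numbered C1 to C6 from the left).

C1 carries 3 σ bonds, plus one π bond, giving a steric number of 3, so it is sp2.
C2 is sp2: 3 σ bonds, plus one π bond, 3 electron-density regions.
C3 carries 2 σ bonds, plus two π bonds, giving a steric number of 2, so it is sp.
C4: 2 σ bonds, plus two π bonds; 2 regions of electron density → sp.
C5 is sp2: 3 σ bonds, plus one π bond, 3 electron-density regions.
C6 — 3 σ bonds, plus one π bond. Steric number 3, so sp2.

C1 sp2, C2 sp2, C3 sp, C4 sp, C5 sp2, C6 sp2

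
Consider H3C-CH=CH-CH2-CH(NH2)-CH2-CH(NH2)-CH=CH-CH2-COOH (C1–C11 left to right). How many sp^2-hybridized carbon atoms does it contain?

C1: sp3
C2: sp2 ✓
C3: sp2 ✓
C4: sp3
C5: sp3
C6: sp3
C7: sp3
C8: sp2 ✓
C9: sp2 ✓
C10: sp3
C11: sp2 ✓
C2, C3, C8, C9, C11 → 5 sp2 carbons.

5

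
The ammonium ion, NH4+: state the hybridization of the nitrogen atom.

sp³

Four σ bonds, no lone pair → sp3, tetrahedral.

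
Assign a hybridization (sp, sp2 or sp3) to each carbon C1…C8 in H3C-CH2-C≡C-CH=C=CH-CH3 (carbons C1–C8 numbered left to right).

C1: 4 σ bonds — 4 electron domains, sp3.
C2 has 4 σ bonds: steric number 4 → sp3.
C3 carries 2 σ bonds, plus two π bonds, giving a steric number of 2, so it is sp.
C4: 2 σ bonds, plus two π bonds — 2 electron domains, sp.
C5 (3 σ bonds, plus one π bond) has steric number 3: sp2.
C6 — 2 σ bonds, plus two π bonds. Steric number 2, so sp.
C7 is sp2: 3 σ bonds, plus one π bond, 3 electron-density regions.
C8: 4 σ bonds — 4 electron domains, sp3.

C1 sp3, C2 sp3, C3 sp, C4 sp, C5 sp2, C6 sp, C7 sp2, C8 sp3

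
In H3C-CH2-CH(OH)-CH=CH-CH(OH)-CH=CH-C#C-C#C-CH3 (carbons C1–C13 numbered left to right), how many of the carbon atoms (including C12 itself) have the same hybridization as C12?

4

C12 is sp (two π bonds).
C1: sp3
C2: sp3
C3: sp3
C4: sp2
C5: sp2
C6: sp3
C7: sp2
C8: sp2
C9: sp ✓
C10: sp ✓
C11: sp ✓
C12: sp ✓
C13: sp3
4 carbons are sp.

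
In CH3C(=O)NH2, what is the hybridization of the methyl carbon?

The methyl carbon (4 σ bonds) has steric number 4: sp3.

sp^3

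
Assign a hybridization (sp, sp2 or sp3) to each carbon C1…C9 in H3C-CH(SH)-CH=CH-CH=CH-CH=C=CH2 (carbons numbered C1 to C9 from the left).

C1 sp3, C2 sp3, C3 sp2, C4 sp2, C5 sp2, C6 sp2, C7 sp2, C8 sp, C9 sp2

C1: 4 σ bonds — 4 electron domains, sp3.
C2 — 4 σ bonds. Steric number 4, so sp3.
C3 carries 3 σ bonds, plus one π bond, giving a steric number of 3, so it is sp2.
C4 carries 3 σ bonds, plus one π bond, giving a steric number of 3, so it is sp2.
C5 has 3 σ bonds, plus one π bond: steric number 3 → sp2.
C6 (3 σ bonds, plus one π bond) has steric number 3: sp2.
C7 is sp2: 3 σ bonds, plus one π bond, 3 electron-density regions.
C8: 2 σ bonds, plus two π bonds — 2 electron domains, sp.
C9 is sp2: 3 σ bonds, plus one π bond, 3 electron-density regions.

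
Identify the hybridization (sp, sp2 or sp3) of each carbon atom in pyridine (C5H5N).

Each carbon atom (3 σ bonds, plus one π bond) has steric number 3: sp2.

sp^2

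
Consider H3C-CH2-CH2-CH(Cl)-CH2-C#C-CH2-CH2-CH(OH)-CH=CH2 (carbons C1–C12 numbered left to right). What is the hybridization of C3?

sp3

C3: 4 σ bonds — 4 electron domains, sp3.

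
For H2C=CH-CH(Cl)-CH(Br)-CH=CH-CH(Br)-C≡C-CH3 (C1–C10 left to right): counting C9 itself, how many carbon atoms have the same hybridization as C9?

C9 is sp (two π bonds).
C1: sp2
C2: sp2
C3: sp3
C4: sp3
C5: sp2
C6: sp2
C7: sp3
C8: sp ✓
C9: sp ✓
C10: sp3
2 carbons are sp.

2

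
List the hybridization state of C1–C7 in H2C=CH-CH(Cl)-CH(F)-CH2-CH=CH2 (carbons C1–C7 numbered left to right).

C1 (3 σ bonds, plus one π bond) has steric number 3: sp2.
C2 is sp2: 3 σ bonds, plus one π bond, 3 electron-density regions.
C3: 4 σ bonds; 4 regions of electron density → sp3.
C4 is sp3: 4 σ bonds, 4 electron-density regions.
C5 (4 σ bonds) has steric number 4: sp3.
C6 is sp2: 3 σ bonds, plus one π bond, 3 electron-density regions.
C7 carries 3 σ bonds, plus one π bond, giving a steric number of 3, so it is sp2.

C1 sp2, C2 sp2, C3 sp3, C4 sp3, C5 sp3, C6 sp2, C7 sp2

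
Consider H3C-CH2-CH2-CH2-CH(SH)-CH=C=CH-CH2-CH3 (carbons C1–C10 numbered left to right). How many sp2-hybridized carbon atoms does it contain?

C1: sp3
C2: sp3
C3: sp3
C4: sp3
C5: sp3
C6: sp2 ✓
C7: sp
C8: sp2 ✓
C9: sp3
C10: sp3
C6, C8 → 2 sp2 carbons.

2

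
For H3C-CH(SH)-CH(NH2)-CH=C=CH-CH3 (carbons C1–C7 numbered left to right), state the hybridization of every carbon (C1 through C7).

C1 has 4 σ bonds: steric number 4 → sp3.
C2 has 4 σ bonds: steric number 4 → sp3.
C3: 4 σ bonds; 4 regions of electron density → sp3.
C4: 3 σ bonds, plus one π bond; 3 regions of electron density → sp2.
C5: 2 σ bonds, plus two π bonds — 2 electron domains, sp.
C6 — 3 σ bonds, plus one π bond. Steric number 3, so sp2.
C7 is sp3: 4 σ bonds, 4 electron-density regions.

C1 sp3, C2 sp3, C3 sp3, C4 sp2, C5 sp, C6 sp2, C7 sp3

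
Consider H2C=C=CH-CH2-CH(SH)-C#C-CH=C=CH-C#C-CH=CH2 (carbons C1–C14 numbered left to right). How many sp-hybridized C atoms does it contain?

6

C1: sp2
C2: sp ✓
C3: sp2
C4: sp3
C5: sp3
C6: sp ✓
C7: sp ✓
C8: sp2
C9: sp ✓
C10: sp2
C11: sp ✓
C12: sp ✓
C13: sp2
C14: sp2
C2, C6, C7, C9, C11, C12 → 6 sp carbons.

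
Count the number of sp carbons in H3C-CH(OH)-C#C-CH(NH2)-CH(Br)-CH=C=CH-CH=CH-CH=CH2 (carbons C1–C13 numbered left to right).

3

C1: sp3
C2: sp3
C3: sp ✓
C4: sp ✓
C5: sp3
C6: sp3
C7: sp2
C8: sp ✓
C9: sp2
C10: sp2
C11: sp2
C12: sp2
C13: sp2
C3, C4, C8 → 3 sp carbons.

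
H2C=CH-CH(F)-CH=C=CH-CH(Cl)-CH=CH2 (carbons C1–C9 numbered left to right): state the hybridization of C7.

C7 has 4 σ bonds: steric number 4 → sp3.

sp^3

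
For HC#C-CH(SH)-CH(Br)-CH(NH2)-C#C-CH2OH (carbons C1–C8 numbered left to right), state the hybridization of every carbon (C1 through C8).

C1 sp, C2 sp, C3 sp3, C4 sp3, C5 sp3, C6 sp, C7 sp, C8 sp3

C1: 2 σ bonds, plus two π bonds; 2 regions of electron density → sp.
C2 — 2 σ bonds, plus two π bonds. Steric number 2, so sp.
C3: 4 σ bonds — 4 electron domains, sp3.
C4 is sp3: 4 σ bonds, 4 electron-density regions.
C5: 4 σ bonds; 4 regions of electron density → sp3.
C6: 2 σ bonds, plus two π bonds; 2 regions of electron density → sp.
C7 is sp: 2 σ bonds, plus two π bonds, 2 electron-density regions.
C8 carries 4 σ bonds, giving a steric number of 4, so it is sp3.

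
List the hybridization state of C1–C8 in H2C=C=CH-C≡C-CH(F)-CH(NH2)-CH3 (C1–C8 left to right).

C1 sp2, C2 sp, C3 sp2, C4 sp, C5 sp, C6 sp3, C7 sp3, C8 sp3

C1: 3 σ bonds, plus one π bond; 3 regions of electron density → sp2.
C2: 2 σ bonds, plus two π bonds; 2 regions of electron density → sp.
C3: 3 σ bonds, plus one π bond — 3 electron domains, sp2.
C4 (2 σ bonds, plus two π bonds) has steric number 2: sp.
C5: 2 σ bonds, plus two π bonds; 2 regions of electron density → sp.
C6: 4 σ bonds; 4 regions of electron density → sp3.
C7 has 4 σ bonds: steric number 4 → sp3.
C8: 4 σ bonds — 4 electron domains, sp3.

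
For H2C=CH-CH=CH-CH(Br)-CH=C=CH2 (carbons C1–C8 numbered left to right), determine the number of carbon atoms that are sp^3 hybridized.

C1: sp2
C2: sp2
C3: sp2
C4: sp2
C5: sp3 ✓
C6: sp2
C7: sp
C8: sp2
C5 → 1 sp3 carbon.

1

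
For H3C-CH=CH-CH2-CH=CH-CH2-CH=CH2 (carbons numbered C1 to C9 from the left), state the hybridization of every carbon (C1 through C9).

C1: 4 σ bonds; 4 regions of electron density → sp3.
C2 (3 σ bonds, plus one π bond) has steric number 3: sp2.
C3 (3 σ bonds, plus one π bond) has steric number 3: sp2.
C4 (4 σ bonds) has steric number 4: sp3.
C5 is sp2: 3 σ bonds, plus one π bond, 3 electron-density regions.
C6: 3 σ bonds, plus one π bond — 3 electron domains, sp2.
C7 carries 4 σ bonds, giving a steric number of 4, so it is sp3.
C8: 3 σ bonds, plus one π bond — 3 electron domains, sp2.
C9: 3 σ bonds, plus one π bond — 3 electron domains, sp2.

C1 sp3, C2 sp2, C3 sp2, C4 sp3, C5 sp2, C6 sp2, C7 sp3, C8 sp2, C9 sp2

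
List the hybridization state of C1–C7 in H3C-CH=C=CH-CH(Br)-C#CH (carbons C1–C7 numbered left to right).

C1 has 4 σ bonds: steric number 4 → sp3.
C2 has 3 σ bonds, plus one π bond: steric number 3 → sp2.
C3: 2 σ bonds, plus two π bonds; 2 regions of electron density → sp.
C4 — 3 σ bonds, plus one π bond. Steric number 3, so sp2.
C5: 4 σ bonds; 4 regions of electron density → sp3.
C6 carries 2 σ bonds, plus two π bonds, giving a steric number of 2, so it is sp.
C7: 2 σ bonds, plus two π bonds; 2 regions of electron density → sp.

C1 sp3, C2 sp2, C3 sp, C4 sp2, C5 sp3, C6 sp, C7 sp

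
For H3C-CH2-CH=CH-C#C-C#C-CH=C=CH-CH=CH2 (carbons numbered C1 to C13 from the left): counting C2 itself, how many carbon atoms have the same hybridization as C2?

C2 is sp3 (only σ bonds).
C1: sp3 ✓
C2: sp3 ✓
C3: sp2
C4: sp2
C5: sp
C6: sp
C7: sp
C8: sp
C9: sp2
C10: sp
C11: sp2
C12: sp2
C13: sp2
2 carbons are sp3.

2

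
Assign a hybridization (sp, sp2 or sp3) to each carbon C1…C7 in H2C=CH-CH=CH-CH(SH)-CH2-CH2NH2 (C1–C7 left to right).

C1 sp2, C2 sp2, C3 sp2, C4 sp2, C5 sp3, C6 sp3, C7 sp3

C1: 3 σ bonds, plus one π bond — 3 electron domains, sp2.
C2: 3 σ bonds, plus one π bond — 3 electron domains, sp2.
C3 has 3 σ bonds, plus one π bond: steric number 3 → sp2.
C4 is sp2: 3 σ bonds, plus one π bond, 3 electron-density regions.
C5: 4 σ bonds; 4 regions of electron density → sp3.
C6 has 4 σ bonds: steric number 4 → sp3.
C7: 4 σ bonds — 4 electron domains, sp3.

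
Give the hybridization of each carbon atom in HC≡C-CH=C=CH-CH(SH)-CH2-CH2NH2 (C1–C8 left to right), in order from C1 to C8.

C1: 2 σ bonds, plus two π bonds — 2 electron domains, sp.
C2 — 2 σ bonds, plus two π bonds. Steric number 2, so sp.
C3: 3 σ bonds, plus one π bond — 3 electron domains, sp2.
C4 is sp: 2 σ bonds, plus two π bonds, 2 electron-density regions.
C5 (3 σ bonds, plus one π bond) has steric number 3: sp2.
C6 has 4 σ bonds: steric number 4 → sp3.
C7 carries 4 σ bonds, giving a steric number of 4, so it is sp3.
C8 (4 σ bonds) has steric number 4: sp3.

C1 sp, C2 sp, C3 sp2, C4 sp, C5 sp2, C6 sp3, C7 sp3, C8 sp3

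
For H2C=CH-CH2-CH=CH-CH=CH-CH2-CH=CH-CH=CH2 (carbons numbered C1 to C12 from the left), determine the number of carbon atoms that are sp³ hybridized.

C1: sp2
C2: sp2
C3: sp3 ✓
C4: sp2
C5: sp2
C6: sp2
C7: sp2
C8: sp3 ✓
C9: sp2
C10: sp2
C11: sp2
C12: sp2
C3, C8 → 2 sp3 carbons.

2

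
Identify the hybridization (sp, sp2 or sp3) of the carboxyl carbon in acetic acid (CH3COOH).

The carboxyl carbon has 3 σ bonds, plus one π bond: steric number 3 → sp2.

sp2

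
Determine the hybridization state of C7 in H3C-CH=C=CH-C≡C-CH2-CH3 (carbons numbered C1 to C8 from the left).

C7 is sp3: 4 σ bonds, 4 electron-density regions.

sp³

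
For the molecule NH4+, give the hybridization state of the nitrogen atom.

Four σ bonds, no lone pair → sp3, tetrahedral.

sp^3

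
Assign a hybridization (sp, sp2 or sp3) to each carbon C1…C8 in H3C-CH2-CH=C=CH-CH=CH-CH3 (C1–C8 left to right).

C1 sp3, C2 sp3, C3 sp2, C4 sp, C5 sp2, C6 sp2, C7 sp2, C8 sp3

C1 is sp3: 4 σ bonds, 4 electron-density regions.
C2 carries 4 σ bonds, giving a steric number of 4, so it is sp3.
C3: 3 σ bonds, plus one π bond — 3 electron domains, sp2.
C4 (2 σ bonds, plus two π bonds) has steric number 2: sp.
C5 is sp2: 3 σ bonds, plus one π bond, 3 electron-density regions.
C6: 3 σ bonds, plus one π bond — 3 electron domains, sp2.
C7: 3 σ bonds, plus one π bond — 3 electron domains, sp2.
C8: 4 σ bonds; 4 regions of electron density → sp3.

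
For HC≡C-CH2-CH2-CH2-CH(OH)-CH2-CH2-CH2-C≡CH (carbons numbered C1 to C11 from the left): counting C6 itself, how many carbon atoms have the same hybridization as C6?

C6 is sp3 (only σ bonds).
C1: sp
C2: sp
C3: sp3 ✓
C4: sp3 ✓
C5: sp3 ✓
C6: sp3 ✓
C7: sp3 ✓
C8: sp3 ✓
C9: sp3 ✓
C10: sp
C11: sp
7 carbons are sp3.

7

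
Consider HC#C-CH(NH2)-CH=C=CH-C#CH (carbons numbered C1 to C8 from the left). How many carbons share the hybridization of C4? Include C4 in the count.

C4 is sp2 (one π bond).
C1: sp
C2: sp
C3: sp3
C4: sp2 ✓
C5: sp
C6: sp2 ✓
C7: sp
C8: sp
2 carbons are sp2.

2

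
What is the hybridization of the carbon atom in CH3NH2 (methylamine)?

The carbon atom is sp3: 4 σ bonds, 4 electron-density regions.

sp^3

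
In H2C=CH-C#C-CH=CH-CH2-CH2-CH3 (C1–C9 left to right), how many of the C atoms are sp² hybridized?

4

C1: sp2 ✓
C2: sp2 ✓
C3: sp
C4: sp
C5: sp2 ✓
C6: sp2 ✓
C7: sp3
C8: sp3
C9: sp3
C1, C2, C5, C6 → 4 sp2 carbons.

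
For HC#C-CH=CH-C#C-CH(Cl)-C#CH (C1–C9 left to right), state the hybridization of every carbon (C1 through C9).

C1: 2 σ bonds, plus two π bonds; 2 regions of electron density → sp.
C2 — 2 σ bonds, plus two π bonds. Steric number 2, so sp.
C3 (3 σ bonds, plus one π bond) has steric number 3: sp2.
C4 has 3 σ bonds, plus one π bond: steric number 3 → sp2.
C5 carries 2 σ bonds, plus two π bonds, giving a steric number of 2, so it is sp.
C6: 2 σ bonds, plus two π bonds — 2 electron domains, sp.
C7: 4 σ bonds — 4 electron domains, sp3.
C8: 2 σ bonds, plus two π bonds; 2 regions of electron density → sp.
C9 — 2 σ bonds, plus two π bonds. Steric number 2, so sp.

C1 sp, C2 sp, C3 sp2, C4 sp2, C5 sp, C6 sp, C7 sp3, C8 sp, C9 sp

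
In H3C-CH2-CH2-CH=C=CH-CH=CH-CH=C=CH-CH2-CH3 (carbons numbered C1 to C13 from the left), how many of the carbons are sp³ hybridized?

C1: sp3 ✓
C2: sp3 ✓
C3: sp3 ✓
C4: sp2
C5: sp
C6: sp2
C7: sp2
C8: sp2
C9: sp2
C10: sp
C11: sp2
C12: sp3 ✓
C13: sp3 ✓
C1, C2, C3, C12, C13 → 5 sp3 carbons.

5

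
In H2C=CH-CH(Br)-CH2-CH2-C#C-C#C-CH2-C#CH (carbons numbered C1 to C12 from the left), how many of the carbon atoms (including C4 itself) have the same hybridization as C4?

4

C4 is sp3 (only σ bonds).
C1: sp2
C2: sp2
C3: sp3 ✓
C4: sp3 ✓
C5: sp3 ✓
C6: sp
C7: sp
C8: sp
C9: sp
C10: sp3 ✓
C11: sp
C12: sp
4 carbons are sp3.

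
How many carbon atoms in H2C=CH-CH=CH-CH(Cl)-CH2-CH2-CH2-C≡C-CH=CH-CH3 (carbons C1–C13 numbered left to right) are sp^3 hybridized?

5

C1: sp2
C2: sp2
C3: sp2
C4: sp2
C5: sp3 ✓
C6: sp3 ✓
C7: sp3 ✓
C8: sp3 ✓
C9: sp
C10: sp
C11: sp2
C12: sp2
C13: sp3 ✓
C5, C6, C7, C8, C13 → 5 sp3 carbons.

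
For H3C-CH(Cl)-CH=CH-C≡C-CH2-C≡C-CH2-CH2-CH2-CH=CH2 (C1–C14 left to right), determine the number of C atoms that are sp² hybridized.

C1: sp3
C2: sp3
C3: sp2 ✓
C4: sp2 ✓
C5: sp
C6: sp
C7: sp3
C8: sp
C9: sp
C10: sp3
C11: sp3
C12: sp3
C13: sp2 ✓
C14: sp2 ✓
C3, C4, C13, C14 → 4 sp2 carbons.

4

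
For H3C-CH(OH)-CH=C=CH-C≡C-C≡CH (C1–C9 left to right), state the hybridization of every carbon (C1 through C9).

C1 carries 4 σ bonds, giving a steric number of 4, so it is sp3.
C2: 4 σ bonds; 4 regions of electron density → sp3.
C3: 3 σ bonds, plus one π bond; 3 regions of electron density → sp2.
C4 — 2 σ bonds, plus two π bonds. Steric number 2, so sp.
C5 has 3 σ bonds, plus one π bond: steric number 3 → sp2.
C6 (2 σ bonds, plus two π bonds) has steric number 2: sp.
C7 has 2 σ bonds, plus two π bonds: steric number 2 → sp.
C8 (2 σ bonds, plus two π bonds) has steric number 2: sp.
C9: 2 σ bonds, plus two π bonds — 2 electron domains, sp.

C1 sp3, C2 sp3, C3 sp2, C4 sp, C5 sp2, C6 sp, C7 sp, C8 sp, C9 sp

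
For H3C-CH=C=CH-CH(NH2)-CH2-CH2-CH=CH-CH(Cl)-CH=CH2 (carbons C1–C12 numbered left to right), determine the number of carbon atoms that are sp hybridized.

1

C1: sp3
C2: sp2
C3: sp ✓
C4: sp2
C5: sp3
C6: sp3
C7: sp3
C8: sp2
C9: sp2
C10: sp3
C11: sp2
C12: sp2
C3 → 1 sp carbon.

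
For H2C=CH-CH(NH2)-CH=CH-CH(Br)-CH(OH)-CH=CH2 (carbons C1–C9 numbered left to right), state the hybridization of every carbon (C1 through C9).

C1: 3 σ bonds, plus one π bond — 3 electron domains, sp2.
C2 — 3 σ bonds, plus one π bond. Steric number 3, so sp2.
C3 has 4 σ bonds: steric number 4 → sp3.
C4 is sp2: 3 σ bonds, plus one π bond, 3 electron-density regions.
C5 carries 3 σ bonds, plus one π bond, giving a steric number of 3, so it is sp2.
C6 carries 4 σ bonds, giving a steric number of 4, so it is sp3.
C7 — 4 σ bonds. Steric number 4, so sp3.
C8: 3 σ bonds, plus one π bond; 3 regions of electron density → sp2.
C9: 3 σ bonds, plus one π bond — 3 electron domains, sp2.

C1 sp2, C2 sp2, C3 sp3, C4 sp2, C5 sp2, C6 sp3, C7 sp3, C8 sp2, C9 sp2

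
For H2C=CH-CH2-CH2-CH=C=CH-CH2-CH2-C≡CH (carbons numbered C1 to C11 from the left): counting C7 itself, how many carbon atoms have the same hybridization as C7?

C7 is sp2 (one π bond).
C1: sp2 ✓
C2: sp2 ✓
C3: sp3
C4: sp3
C5: sp2 ✓
C6: sp
C7: sp2 ✓
C8: sp3
C9: sp3
C10: sp
C11: sp
4 carbons are sp2.

4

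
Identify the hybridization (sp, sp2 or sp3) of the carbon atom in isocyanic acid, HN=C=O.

The carbon atom: 2 σ bonds, plus two π bonds; 2 regions of electron density → sp.

sp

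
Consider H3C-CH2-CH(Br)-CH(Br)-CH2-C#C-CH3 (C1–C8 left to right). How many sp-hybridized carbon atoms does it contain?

2

C1: sp3
C2: sp3
C3: sp3
C4: sp3
C5: sp3
C6: sp ✓
C7: sp ✓
C8: sp3
C6, C7 → 2 sp carbons.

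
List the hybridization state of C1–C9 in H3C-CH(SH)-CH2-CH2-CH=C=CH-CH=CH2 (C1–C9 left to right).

C1 sp3, C2 sp3, C3 sp3, C4 sp3, C5 sp2, C6 sp, C7 sp2, C8 sp2, C9 sp2

C1 (4 σ bonds) has steric number 4: sp3.
C2 (4 σ bonds) has steric number 4: sp3.
C3: 4 σ bonds — 4 electron domains, sp3.
C4 (4 σ bonds) has steric number 4: sp3.
C5: 3 σ bonds, plus one π bond — 3 electron domains, sp2.
C6 has 2 σ bonds, plus two π bonds: steric number 2 → sp.
C7 — 3 σ bonds, plus one π bond. Steric number 3, so sp2.
C8 (3 σ bonds, plus one π bond) has steric number 3: sp2.
C9 has 3 σ bonds, plus one π bond: steric number 3 → sp2.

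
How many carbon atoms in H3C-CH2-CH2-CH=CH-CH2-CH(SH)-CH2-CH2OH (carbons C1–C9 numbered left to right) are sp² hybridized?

C1: sp3
C2: sp3
C3: sp3
C4: sp2 ✓
C5: sp2 ✓
C6: sp3
C7: sp3
C8: sp3
C9: sp3
C4, C5 → 2 sp2 carbons.

2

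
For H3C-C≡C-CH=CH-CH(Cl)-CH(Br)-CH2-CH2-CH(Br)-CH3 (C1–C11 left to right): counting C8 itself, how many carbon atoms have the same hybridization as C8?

7

C8 is sp3 (only σ bonds).
C1: sp3 ✓
C2: sp
C3: sp
C4: sp2
C5: sp2
C6: sp3 ✓
C7: sp3 ✓
C8: sp3 ✓
C9: sp3 ✓
C10: sp3 ✓
C11: sp3 ✓
7 carbons are sp3.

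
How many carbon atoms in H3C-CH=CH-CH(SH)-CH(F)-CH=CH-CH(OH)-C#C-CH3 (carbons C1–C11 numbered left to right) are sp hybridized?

C1: sp3
C2: sp2
C3: sp2
C4: sp3
C5: sp3
C6: sp2
C7: sp2
C8: sp3
C9: sp ✓
C10: sp ✓
C11: sp3
C9, C10 → 2 sp carbons.

2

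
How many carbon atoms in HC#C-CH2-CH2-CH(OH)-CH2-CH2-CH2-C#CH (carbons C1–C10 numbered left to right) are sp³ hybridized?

6

C1: sp
C2: sp
C3: sp3 ✓
C4: sp3 ✓
C5: sp3 ✓
C6: sp3 ✓
C7: sp3 ✓
C8: sp3 ✓
C9: sp
C10: sp
C3, C4, C5, C6, C7, C8 → 6 sp3 carbons.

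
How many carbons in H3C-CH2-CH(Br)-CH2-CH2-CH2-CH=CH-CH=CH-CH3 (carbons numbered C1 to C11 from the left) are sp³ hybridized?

C1: sp3 ✓
C2: sp3 ✓
C3: sp3 ✓
C4: sp3 ✓
C5: sp3 ✓
C6: sp3 ✓
C7: sp2
C8: sp2
C9: sp2
C10: sp2
C11: sp3 ✓
C1, C2, C3, C4, C5, C6, C11 → 7 sp3 carbons.

7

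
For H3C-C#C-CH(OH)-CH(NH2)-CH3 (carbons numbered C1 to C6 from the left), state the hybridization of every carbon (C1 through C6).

C1 is sp3: 4 σ bonds, 4 electron-density regions.
C2 is sp: 2 σ bonds, plus two π bonds, 2 electron-density regions.
C3 is sp: 2 σ bonds, plus two π bonds, 2 electron-density regions.
C4 — 4 σ bonds. Steric number 4, so sp3.
C5 is sp3: 4 σ bonds, 4 electron-density regions.
C6 — 4 σ bonds. Steric number 4, so sp3.

C1 sp3, C2 sp, C3 sp, C4 sp3, C5 sp3, C6 sp3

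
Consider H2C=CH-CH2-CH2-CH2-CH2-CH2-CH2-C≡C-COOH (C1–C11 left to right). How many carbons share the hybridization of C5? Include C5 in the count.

6

C5 is sp3 (only σ bonds).
C1: sp2
C2: sp2
C3: sp3 ✓
C4: sp3 ✓
C5: sp3 ✓
C6: sp3 ✓
C7: sp3 ✓
C8: sp3 ✓
C9: sp
C10: sp
C11: sp2
6 carbons are sp3.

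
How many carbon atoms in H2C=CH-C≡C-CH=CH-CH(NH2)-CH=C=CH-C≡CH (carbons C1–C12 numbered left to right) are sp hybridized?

C1: sp2
C2: sp2
C3: sp ✓
C4: sp ✓
C5: sp2
C6: sp2
C7: sp3
C8: sp2
C9: sp ✓
C10: sp2
C11: sp ✓
C12: sp ✓
C3, C4, C9, C11, C12 → 5 sp carbons.

5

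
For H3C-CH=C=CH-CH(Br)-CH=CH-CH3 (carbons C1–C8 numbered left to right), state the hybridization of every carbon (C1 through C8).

C1 sp3, C2 sp2, C3 sp, C4 sp2, C5 sp3, C6 sp2, C7 sp2, C8 sp3

C1 has 4 σ bonds: steric number 4 → sp3.
C2 (3 σ bonds, plus one π bond) has steric number 3: sp2.
C3: 2 σ bonds, plus two π bonds; 2 regions of electron density → sp.
C4 (3 σ bonds, plus one π bond) has steric number 3: sp2.
C5: 4 σ bonds — 4 electron domains, sp3.
C6 has 3 σ bonds, plus one π bond: steric number 3 → sp2.
C7 is sp2: 3 σ bonds, plus one π bond, 3 electron-density regions.
C8 (4 σ bonds) has steric number 4: sp3.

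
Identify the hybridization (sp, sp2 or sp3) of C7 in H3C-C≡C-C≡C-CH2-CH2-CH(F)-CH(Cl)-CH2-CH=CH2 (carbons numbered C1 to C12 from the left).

sp³

C7: 4 σ bonds — 4 electron domains, sp3.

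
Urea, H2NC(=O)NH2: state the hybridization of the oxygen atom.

The oxygen atom (1 σ bond and 2 lone pairs, plus one π bond) has steric number 3: sp2.

sp2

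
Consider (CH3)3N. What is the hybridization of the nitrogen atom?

The nitrogen atom carries 3 σ bonds and 1 lone pair, giving a steric number of 4, so it is sp3.

sp^3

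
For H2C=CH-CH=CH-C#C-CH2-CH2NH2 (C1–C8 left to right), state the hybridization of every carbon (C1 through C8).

C1 sp2, C2 sp2, C3 sp2, C4 sp2, C5 sp, C6 sp, C7 sp3, C8 sp3

C1 is sp2: 3 σ bonds, plus one π bond, 3 electron-density regions.
C2: 3 σ bonds, plus one π bond; 3 regions of electron density → sp2.
C3 — 3 σ bonds, plus one π bond. Steric number 3, so sp2.
C4 is sp2: 3 σ bonds, plus one π bond, 3 electron-density regions.
C5: 2 σ bonds, plus two π bonds — 2 electron domains, sp.
C6 (2 σ bonds, plus two π bonds) has steric number 2: sp.
C7 carries 4 σ bonds, giving a steric number of 4, so it is sp3.
C8 — 4 σ bonds. Steric number 4, so sp3.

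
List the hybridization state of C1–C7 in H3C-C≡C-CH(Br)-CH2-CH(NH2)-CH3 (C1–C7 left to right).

C1 sp3, C2 sp, C3 sp, C4 sp3, C5 sp3, C6 sp3, C7 sp3

C1: 4 σ bonds — 4 electron domains, sp3.
C2 is sp: 2 σ bonds, plus two π bonds, 2 electron-density regions.
C3 is sp: 2 σ bonds, plus two π bonds, 2 electron-density regions.
C4 carries 4 σ bonds, giving a steric number of 4, so it is sp3.
C5 — 4 σ bonds. Steric number 4, so sp3.
C6 has 4 σ bonds: steric number 4 → sp3.
C7: 4 σ bonds; 4 regions of electron density → sp3.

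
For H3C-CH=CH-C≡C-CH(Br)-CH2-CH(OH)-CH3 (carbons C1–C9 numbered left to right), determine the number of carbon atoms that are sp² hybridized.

C1: sp3
C2: sp2 ✓
C3: sp2 ✓
C4: sp
C5: sp
C6: sp3
C7: sp3
C8: sp3
C9: sp3
C2, C3 → 2 sp2 carbons.

2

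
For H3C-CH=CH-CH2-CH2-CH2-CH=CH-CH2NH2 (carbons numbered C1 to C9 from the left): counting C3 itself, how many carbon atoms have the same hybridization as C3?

C3 is sp2 (one π bond).
C1: sp3
C2: sp2 ✓
C3: sp2 ✓
C4: sp3
C5: sp3
C6: sp3
C7: sp2 ✓
C8: sp2 ✓
C9: sp3
4 carbons are sp2.

4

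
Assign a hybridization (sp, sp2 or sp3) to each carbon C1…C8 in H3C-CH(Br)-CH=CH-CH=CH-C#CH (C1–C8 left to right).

C1 carries 4 σ bonds, giving a steric number of 4, so it is sp3.
C2 (4 σ bonds) has steric number 4: sp3.
C3: 3 σ bonds, plus one π bond; 3 regions of electron density → sp2.
C4: 3 σ bonds, plus one π bond; 3 regions of electron density → sp2.
C5 has 3 σ bonds, plus one π bond: steric number 3 → sp2.
C6 carries 3 σ bonds, plus one π bond, giving a steric number of 3, so it is sp2.
C7 carries 2 σ bonds, plus two π bonds, giving a steric number of 2, so it is sp.
C8: 2 σ bonds, plus two π bonds; 2 regions of electron density → sp.

C1 sp3, C2 sp3, C3 sp2, C4 sp2, C5 sp2, C6 sp2, C7 sp, C8 sp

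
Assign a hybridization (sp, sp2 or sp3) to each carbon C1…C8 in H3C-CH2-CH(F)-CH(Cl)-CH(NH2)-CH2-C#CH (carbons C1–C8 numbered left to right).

C1 has 4 σ bonds: steric number 4 → sp3.
C2 has 4 σ bonds: steric number 4 → sp3.
C3 (4 σ bonds) has steric number 4: sp3.
C4 is sp3: 4 σ bonds, 4 electron-density regions.
C5: 4 σ bonds; 4 regions of electron density → sp3.
C6 is sp3: 4 σ bonds, 4 electron-density regions.
C7 (2 σ bonds, plus two π bonds) has steric number 2: sp.
C8: 2 σ bonds, plus two π bonds — 2 electron domains, sp.

C1 sp3, C2 sp3, C3 sp3, C4 sp3, C5 sp3, C6 sp3, C7 sp, C8 sp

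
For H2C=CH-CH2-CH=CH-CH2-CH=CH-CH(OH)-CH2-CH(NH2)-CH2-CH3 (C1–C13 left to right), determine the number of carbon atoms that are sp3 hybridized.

C1: sp2
C2: sp2
C3: sp3 ✓
C4: sp2
C5: sp2
C6: sp3 ✓
C7: sp2
C8: sp2
C9: sp3 ✓
C10: sp3 ✓
C11: sp3 ✓
C12: sp3 ✓
C13: sp3 ✓
C3, C6, C9, C10, C11, C12, C13 → 7 sp3 carbons.

7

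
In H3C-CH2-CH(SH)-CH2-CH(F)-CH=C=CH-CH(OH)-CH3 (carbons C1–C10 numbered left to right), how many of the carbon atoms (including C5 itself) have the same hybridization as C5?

C5 is sp3 (only σ bonds).
C1: sp3 ✓
C2: sp3 ✓
C3: sp3 ✓
C4: sp3 ✓
C5: sp3 ✓
C6: sp2
C7: sp
C8: sp2
C9: sp3 ✓
C10: sp3 ✓
7 carbons are sp3.

7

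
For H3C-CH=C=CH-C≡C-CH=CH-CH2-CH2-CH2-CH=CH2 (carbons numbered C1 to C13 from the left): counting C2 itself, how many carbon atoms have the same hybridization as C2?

6

C2 is sp2 (one π bond).
C1: sp3
C2: sp2 ✓
C3: sp
C4: sp2 ✓
C5: sp
C6: sp
C7: sp2 ✓
C8: sp2 ✓
C9: sp3
C10: sp3
C11: sp3
C12: sp2 ✓
C13: sp2 ✓
6 carbons are sp2.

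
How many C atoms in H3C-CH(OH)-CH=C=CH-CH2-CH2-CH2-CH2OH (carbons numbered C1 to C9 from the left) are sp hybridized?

1

C1: sp3
C2: sp3
C3: sp2
C4: sp ✓
C5: sp2
C6: sp3
C7: sp3
C8: sp3
C9: sp3
C4 → 1 sp carbon.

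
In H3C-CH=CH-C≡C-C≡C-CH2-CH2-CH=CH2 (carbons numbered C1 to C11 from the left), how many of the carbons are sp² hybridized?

C1: sp3
C2: sp2 ✓
C3: sp2 ✓
C4: sp
C5: sp
C6: sp
C7: sp
C8: sp3
C9: sp3
C10: sp2 ✓
C11: sp2 ✓
C2, C3, C10, C11 → 4 sp2 carbons.

4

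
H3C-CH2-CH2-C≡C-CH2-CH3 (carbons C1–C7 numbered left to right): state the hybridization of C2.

C2 is sp3: 4 σ bonds, 4 electron-density regions.

sp^3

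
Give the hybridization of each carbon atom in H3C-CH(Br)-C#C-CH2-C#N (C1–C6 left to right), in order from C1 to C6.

C1 (4 σ bonds) has steric number 4: sp3.
C2 (4 σ bonds) has steric number 4: sp3.
C3 is sp: 2 σ bonds, plus two π bonds, 2 electron-density regions.
C4 is sp: 2 σ bonds, plus two π bonds, 2 electron-density regions.
C5 — 4 σ bonds. Steric number 4, so sp3.
C6: 2 σ bonds, plus two π bonds — 2 electron domains, sp.

C1 sp3, C2 sp3, C3 sp, C4 sp, C5 sp3, C6 sp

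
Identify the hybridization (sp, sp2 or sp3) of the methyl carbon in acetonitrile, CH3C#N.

sp³

The methyl carbon is sp3: 4 σ bonds, 4 electron-density regions.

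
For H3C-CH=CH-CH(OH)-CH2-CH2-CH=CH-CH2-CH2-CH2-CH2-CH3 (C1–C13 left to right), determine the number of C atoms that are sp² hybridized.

4

C1: sp3
C2: sp2 ✓
C3: sp2 ✓
C4: sp3
C5: sp3
C6: sp3
C7: sp2 ✓
C8: sp2 ✓
C9: sp3
C10: sp3
C11: sp3
C12: sp3
C13: sp3
C2, C3, C7, C8 → 4 sp2 carbons.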